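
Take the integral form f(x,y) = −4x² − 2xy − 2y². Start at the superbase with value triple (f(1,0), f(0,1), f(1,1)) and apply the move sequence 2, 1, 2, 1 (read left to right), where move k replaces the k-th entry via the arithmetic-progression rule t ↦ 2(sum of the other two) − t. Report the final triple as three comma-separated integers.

start (-4,-2,-8) = (f(1,0),f(0,1),f(1,1))
replace slot 2: 2·((-4)+(-8)) − (-2) = -22 → (-4,-22,-8)
replace slot 1: 2·((-22)+(-8)) − (-4) = -56 → (-56,-22,-8)
replace slot 2: 2·((-56)+(-8)) − (-22) = -106 → (-56,-106,-8)
replace slot 1: 2·((-106)+(-8)) − (-56) = -172 → (-172,-106,-8)

-172,-106,-8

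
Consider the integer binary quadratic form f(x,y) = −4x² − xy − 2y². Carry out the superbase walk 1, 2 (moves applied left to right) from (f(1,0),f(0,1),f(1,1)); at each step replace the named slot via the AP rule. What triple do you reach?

start (-4,-2,-7) = (f(1,0),f(0,1),f(1,1))
replace slot 1: 2·((-2)+(-7)) − (-4) = -14 → (-14,-2,-7)
replace slot 2: 2·((-14)+(-7)) − (-2) = -40 → (-14,-40,-7)

-14,-40,-7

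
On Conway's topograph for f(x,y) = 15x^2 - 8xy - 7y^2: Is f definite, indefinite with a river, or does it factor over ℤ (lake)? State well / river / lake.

D = b²−4ac = (-8)² − 4·15·(-7) = 484
D = 22² is a perfect square ⇒ form factors over ℤ ⇒ lakes

lake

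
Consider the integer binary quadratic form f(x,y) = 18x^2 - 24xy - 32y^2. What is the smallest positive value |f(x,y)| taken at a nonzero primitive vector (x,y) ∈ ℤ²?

descent: ρ → (-32,24,18)  [lands on river]
river: ρ → (18,48,-8)
river: ρ → (-8,48,18)
river: ρ → (18,24,-32)
river: ρ → (-32,40,10)
river: ρ → (10,40,-32)
closes: descent 1, river 6
min |a| on river = 8

8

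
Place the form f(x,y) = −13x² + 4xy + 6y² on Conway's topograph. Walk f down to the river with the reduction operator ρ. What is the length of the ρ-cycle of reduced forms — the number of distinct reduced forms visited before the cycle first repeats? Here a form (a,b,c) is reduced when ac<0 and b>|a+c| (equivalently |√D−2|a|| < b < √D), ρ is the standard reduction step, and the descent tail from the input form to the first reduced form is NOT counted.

D = 328, ⌊√D⌋ = 18
descent: ρ → (6,8,-11)  [lands on river]
river: ρ → (-11,14,3)
river: ρ → (3,16,-6)
river: ρ → (-6,8,11)
river: ρ → (11,14,-3)
river: ρ → (-3,16,6)
ρ-cycle length = 6 (tail of 1 descent step not counted)

6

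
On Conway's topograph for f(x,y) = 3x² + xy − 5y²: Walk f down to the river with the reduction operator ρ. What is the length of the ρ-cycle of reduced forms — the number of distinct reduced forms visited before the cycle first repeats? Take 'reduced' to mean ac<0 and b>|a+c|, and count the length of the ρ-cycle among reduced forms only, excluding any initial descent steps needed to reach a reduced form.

D = 61, ⌊√D⌋ = 7
descent: ρ → (-5,-1,3)
descent: ρ → (3,7,-1)  [lands on river]
river: ρ → (-1,7,3)
river: ρ → (3,5,-3)
river: ρ → (-3,7,1)
river: ρ → (1,7,-3)
river: ρ → (-3,5,3)
ρ-cycle length = 6 (tail of 2 descent steps not counted)

6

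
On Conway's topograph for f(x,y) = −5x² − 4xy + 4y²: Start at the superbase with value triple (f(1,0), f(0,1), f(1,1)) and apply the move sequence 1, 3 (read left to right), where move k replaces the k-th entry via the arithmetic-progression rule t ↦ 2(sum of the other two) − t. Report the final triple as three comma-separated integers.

start (-5,4,-5) = (f(1,0),f(0,1),f(1,1))
replace slot 1: 2·(4+(-5)) − (-5) = 3 → (3,4,-5)
replace slot 3: 2·(3+4) − (-5) = 19 → (3,4,19)

3,4,19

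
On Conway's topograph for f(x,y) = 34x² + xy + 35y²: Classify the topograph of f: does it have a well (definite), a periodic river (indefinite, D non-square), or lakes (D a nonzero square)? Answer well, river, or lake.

D = b²−4ac = 1² − 4·34·35 = -4759
D < 0 ⇒ definite ⇒ every region one sign ⇒ single well

well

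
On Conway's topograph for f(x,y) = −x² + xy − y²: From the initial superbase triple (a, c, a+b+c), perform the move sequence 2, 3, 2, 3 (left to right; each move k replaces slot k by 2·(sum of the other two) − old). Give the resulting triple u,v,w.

start (-1,-1,-1) = (f(1,0),f(0,1),f(1,1))
replace slot 2: 2·((-1)+(-1)) − (-1) = -3 → (-1,-3,-1)
replace slot 3: 2·((-1)+(-3)) − (-1) = -7 → (-1,-3,-7)
replace slot 2: 2·((-1)+(-7)) − (-3) = -13 → (-1,-13,-7)
replace slot 3: 2·((-1)+(-13)) − (-7) = -21 → (-1,-13,-21)

-1,-13,-21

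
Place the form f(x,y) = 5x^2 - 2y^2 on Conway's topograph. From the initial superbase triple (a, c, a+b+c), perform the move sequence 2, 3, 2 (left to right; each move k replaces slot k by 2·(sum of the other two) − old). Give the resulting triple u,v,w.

start (5,-2,3) = (f(1,0),f(0,1),f(1,1))
replace slot 2: 2·(5+3) − (-2) = 18 → (5,18,3)
replace slot 3: 2·(5+18) − 3 = 43 → (5,18,43)
replace slot 2: 2·(5+43) − 18 = 78 → (5,78,43)

5,78,43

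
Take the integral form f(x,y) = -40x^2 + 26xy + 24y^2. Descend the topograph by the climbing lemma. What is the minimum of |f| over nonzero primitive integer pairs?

river: ρ → (24,22,-42)
river: ρ → (-42,62,4)
river: ρ → (4,66,-10)
river: ρ → (-10,54,40)
river: ρ → (40,26,-24)
river: ρ → (-24,22,42)
river: ρ → (42,62,-4)
river: ρ → (-4,66,10)
river: ρ → (10,54,-40)
river: ρ → (-40,26,24)
closes: descent 0, river 10
min |a| on river = 4

4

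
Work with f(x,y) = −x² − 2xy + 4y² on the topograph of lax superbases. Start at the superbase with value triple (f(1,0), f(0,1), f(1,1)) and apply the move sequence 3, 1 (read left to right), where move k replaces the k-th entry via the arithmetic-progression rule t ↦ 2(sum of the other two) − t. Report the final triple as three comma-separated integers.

start (-1,4,1) = (f(1,0),f(0,1),f(1,1))
replace slot 3: 2·((-1)+4) − 1 = 5 → (-1,4,5)
replace slot 1: 2·(4+5) − (-1) = 19 → (19,4,5)

19,4,5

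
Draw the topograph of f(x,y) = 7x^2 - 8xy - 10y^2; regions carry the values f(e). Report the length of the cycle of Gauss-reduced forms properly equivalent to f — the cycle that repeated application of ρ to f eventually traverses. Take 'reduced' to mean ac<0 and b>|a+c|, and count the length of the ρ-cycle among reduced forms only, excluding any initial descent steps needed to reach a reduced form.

D = 344, ⌊√D⌋ = 18
descent: ρ → (-10,8,7)  [lands on river]
river: ρ → (7,6,-11)
river: ρ → (-11,16,2)
river: ρ → (2,16,-11)
river: ρ → (-11,6,7)
river: ρ → (7,8,-10)
river: ρ → (-10,12,5)
river: ρ → (5,18,-1)
river: ρ → (-1,18,5)
river: ρ → (5,12,-10)
ρ-cycle length = 10 (tail of 1 descent step not counted)

10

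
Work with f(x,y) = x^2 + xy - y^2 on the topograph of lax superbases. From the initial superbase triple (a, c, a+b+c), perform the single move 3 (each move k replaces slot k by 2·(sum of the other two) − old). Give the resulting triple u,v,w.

start (1,-1,1) = (f(1,0),f(0,1),f(1,1))
replace slot 3: 2·(1+(-1)) − 1 = -1 → (1,-1,-1)

1,-1,-1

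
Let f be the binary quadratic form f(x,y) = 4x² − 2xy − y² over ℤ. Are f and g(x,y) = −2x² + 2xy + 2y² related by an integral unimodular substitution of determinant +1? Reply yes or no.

D₁ = 20, D₂ = 20
river cycle of f (length 2): (-1, 4, 1), (1, 4, -1)
river cycle of g (length 2): (2, 2, -2), (-2, 2, 2)
cycles differ ⇒ inequivalent

no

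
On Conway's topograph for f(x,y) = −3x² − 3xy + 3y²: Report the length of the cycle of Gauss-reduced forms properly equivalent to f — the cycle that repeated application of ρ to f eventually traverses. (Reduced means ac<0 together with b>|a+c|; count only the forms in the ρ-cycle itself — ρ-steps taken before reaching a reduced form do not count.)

D = 45, ⌊√D⌋ = 6
descent: ρ → (3,3,-3)  [lands on river]
river: ρ → (-3,3,3)
ρ-cycle length = 2 (tail of 1 descent step not counted)

2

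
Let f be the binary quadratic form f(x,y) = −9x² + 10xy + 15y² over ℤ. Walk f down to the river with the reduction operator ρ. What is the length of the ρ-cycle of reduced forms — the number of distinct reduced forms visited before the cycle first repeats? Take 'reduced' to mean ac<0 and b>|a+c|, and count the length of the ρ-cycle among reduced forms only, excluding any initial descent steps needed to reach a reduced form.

D = 640, ⌊√D⌋ = 25
river: ρ → (15,20,-4)
river: ρ → (-4,20,15)
river: ρ → (15,10,-9)
river: ρ → (-9,8,16)
river: ρ → (16,24,-1)
river: ρ → (-1,24,16)
river: ρ → (16,8,-9)
river: ρ → (-9,10,15)
ρ-cycle length = 8 (tail of 0 descent steps not counted)

8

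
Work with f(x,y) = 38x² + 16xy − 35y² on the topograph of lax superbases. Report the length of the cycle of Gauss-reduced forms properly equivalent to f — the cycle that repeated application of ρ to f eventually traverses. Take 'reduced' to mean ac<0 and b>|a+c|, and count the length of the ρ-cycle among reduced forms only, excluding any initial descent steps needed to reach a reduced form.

D = 5576, ⌊√D⌋ = 74
river: ρ → (-35,54,19)
river: ρ → (19,60,-26)
river: ρ → (-26,44,35)
river: ρ → (35,26,-35)
river: ρ → (-35,44,26)
river: ρ → (26,60,-19)
river: ρ → (-19,54,35)
river: ρ → (35,16,-38)
river: ρ → (-38,60,13)
river: ρ → (13,70,-13)
river: ρ → (-13,60,38)
river: ρ → (38,16,-35)
ρ-cycle length = 12 (tail of 0 descent steps not counted)

12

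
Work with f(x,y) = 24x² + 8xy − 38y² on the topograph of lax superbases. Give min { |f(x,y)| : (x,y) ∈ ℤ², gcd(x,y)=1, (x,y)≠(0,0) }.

descent: ρ → (-38,-8,24)
descent: ρ → (24,56,-6)  [lands on river]
river: ρ → (-6,52,42)
river: ρ → (42,32,-16)
river: ρ → (-16,32,42)
river: ρ → (42,52,-6)
river: ρ → (-6,56,24)
river: ρ → (24,40,-22)
river: ρ → (-22,48,16)
river: ρ → (16,48,-22)
river: ρ → (-22,40,24)
closes: descent 2, river 10
min |a| on river = 6

6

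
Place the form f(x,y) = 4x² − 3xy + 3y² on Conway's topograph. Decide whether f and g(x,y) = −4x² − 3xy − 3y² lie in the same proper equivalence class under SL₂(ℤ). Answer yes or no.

D₁ = -39, D₂ = -39
f: flip: (4,-3,3)→(3,3,4)
f: reduced (well bottom): (3,3,4) with a≤c, −a<b≤a
g is negative-definite; reduce −g:
−g: flip: (4,3,3)→(3,-3,4)
−g: translate: b→3 (≡-3 mod 6), so (3,-3,4)→(3,3,4)
−g: reduced (well bottom): (3,3,4) with a≤c, −a<b≤a
flip sign back: reduced form of g is (-3,-3,-4)
reduced forms (3, 3, 4) vs (-3, -3, -4) ⇒ inequivalent

no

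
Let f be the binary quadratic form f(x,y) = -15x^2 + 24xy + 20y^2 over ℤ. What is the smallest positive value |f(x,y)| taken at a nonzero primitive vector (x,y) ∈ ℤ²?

river: ρ → (20,16,-19)
river: ρ → (-19,22,17)
river: ρ → (17,12,-24)
river: ρ → (-24,36,5)
river: ρ → (5,34,-31)
river: ρ → (-31,28,8)
river: ρ → (8,36,-15)
river: ρ → (-15,24,20)
closes: descent 0, river 8
min |a| on river = 5

5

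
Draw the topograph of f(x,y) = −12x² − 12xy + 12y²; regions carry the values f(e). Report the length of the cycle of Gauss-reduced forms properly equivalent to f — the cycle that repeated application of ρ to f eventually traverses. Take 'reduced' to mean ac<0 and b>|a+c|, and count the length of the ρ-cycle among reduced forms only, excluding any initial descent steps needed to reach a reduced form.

D = 720, ⌊√D⌋ = 26
descent: ρ → (12,12,-12)  [lands on river]
river: ρ → (-12,12,12)
ρ-cycle length = 2 (tail of 1 descent step not counted)

2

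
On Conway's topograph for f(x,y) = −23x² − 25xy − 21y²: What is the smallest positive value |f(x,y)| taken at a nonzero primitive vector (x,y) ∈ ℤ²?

translate: b→-21 (≡25 mod 46), so (23,25,21)→(23,-21,19)
flip: (23,-21,19)→(19,21,23)
translate: b→-17 (≡21 mod 38), so (19,21,23)→(19,-17,21)
reduced (well bottom): (19,-17,21) with a≤c, −a<b≤a
well minimum |f| = |-19| = 19 (negative-definite)

19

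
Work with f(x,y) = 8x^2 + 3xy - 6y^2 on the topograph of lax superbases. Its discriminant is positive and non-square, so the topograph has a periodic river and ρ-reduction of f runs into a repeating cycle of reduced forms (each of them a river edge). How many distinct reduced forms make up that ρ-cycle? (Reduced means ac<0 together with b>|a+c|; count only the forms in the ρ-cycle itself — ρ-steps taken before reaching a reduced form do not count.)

D = 201, ⌊√D⌋ = 14
river: ρ → (-6,9,5)
river: ρ → (5,11,-4)
river: ρ → (-4,13,2)
river: ρ → (2,11,-10)
river: ρ → (-10,9,3)
river: ρ → (3,9,-10)
river: ρ → (-10,11,2)
river: ρ → (2,13,-4)
river: ρ → (-4,11,5)
river: ρ → (5,9,-6)
river: ρ → (-6,3,8)
river: ρ → (8,13,-1)
river: ρ → (-1,13,8)
river: ρ → (8,3,-6)
ρ-cycle length = 14 (tail of 0 descent steps not counted)

14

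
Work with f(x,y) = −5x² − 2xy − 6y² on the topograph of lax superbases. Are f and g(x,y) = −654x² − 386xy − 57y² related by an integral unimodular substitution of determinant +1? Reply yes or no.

D₁ = -116, D₂ = -116
f is negative-definite; reduce −f:
−f: reduced (well bottom): (5,2,6) with a≤c, −a<b≤a
flip sign back: reduced form of f is (-5,-2,-6)
g is negative-definite; reduce −g:
−g: flip: (654,386,57)→(57,-386,654)
−g: translate: b→-44 (≡-386 mod 114), so (57,-386,654)→(57,-44,9)
−g: flip: (57,-44,9)→(9,44,57)
−g: translate: b→8 (≡44 mod 18), so (9,44,57)→(9,8,5)
−g: flip: (9,8,5)→(5,-8,9)
−g: translate: b→2 (≡-8 mod 10), so (5,-8,9)→(5,2,6)
−g: reduced (well bottom): (5,2,6) with a≤c, −a<b≤a
flip sign back: reduced form of g is (-5,-2,-6)
reduced forms (-5, -2, -6) vs (-5, -2, -6) ⇒ equivalent

yes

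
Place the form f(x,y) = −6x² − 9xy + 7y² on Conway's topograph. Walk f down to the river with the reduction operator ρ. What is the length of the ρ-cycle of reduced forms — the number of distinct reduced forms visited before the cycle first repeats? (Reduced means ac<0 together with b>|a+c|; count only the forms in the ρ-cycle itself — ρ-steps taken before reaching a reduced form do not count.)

D = 249, ⌊√D⌋ = 15
descent: ρ → (7,9,-6)  [lands on river]
river: ρ → (-6,15,1)
river: ρ → (1,15,-6)
river: ρ → (-6,9,7)
river: ρ → (7,5,-8)
river: ρ → (-8,11,4)
river: ρ → (4,13,-5)
river: ρ → (-5,7,10)
river: ρ → (10,13,-2)
river: ρ → (-2,15,3)
river: ρ → (3,15,-2)
river: ρ → (-2,13,10)
river: ρ → (10,7,-5)
river: ρ → (-5,13,4)
river: ρ → (4,11,-8)
river: ρ → (-8,5,7)
ρ-cycle length = 16 (tail of 1 descent step not counted)

16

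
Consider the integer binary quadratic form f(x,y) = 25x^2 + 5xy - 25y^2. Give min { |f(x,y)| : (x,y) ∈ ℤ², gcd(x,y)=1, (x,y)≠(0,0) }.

river: ρ → (-25,45,5)
river: ρ → (5,45,-25)
river: ρ → (-25,5,25)
river: ρ → (25,45,-5)
river: ρ → (-5,45,25)
river: ρ → (25,5,-25)
closes: descent 0, river 6
min |a| on river = 5

5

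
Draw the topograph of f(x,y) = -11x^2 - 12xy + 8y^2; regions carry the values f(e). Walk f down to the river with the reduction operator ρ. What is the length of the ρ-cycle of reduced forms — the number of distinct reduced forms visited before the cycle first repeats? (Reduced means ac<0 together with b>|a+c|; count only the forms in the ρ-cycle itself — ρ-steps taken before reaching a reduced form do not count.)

D = 496, ⌊√D⌋ = 22
descent: ρ → (8,12,-11)  [lands on river]
river: ρ → (-11,10,9)
river: ρ → (9,8,-12)
river: ρ → (-12,16,5)
river: ρ → (5,14,-15)
river: ρ → (-15,16,4)
river: ρ → (4,16,-15)
river: ρ → (-15,14,5)
river: ρ → (5,16,-12)
river: ρ → (-12,8,9)
river: ρ → (9,10,-11)
river: ρ → (-11,12,8)
river: ρ → (8,20,-3)
river: ρ → (-3,22,1)
river: ρ → (1,22,-3)
river: ρ → (-3,20,8)
ρ-cycle length = 16 (tail of 1 descent step not counted)

16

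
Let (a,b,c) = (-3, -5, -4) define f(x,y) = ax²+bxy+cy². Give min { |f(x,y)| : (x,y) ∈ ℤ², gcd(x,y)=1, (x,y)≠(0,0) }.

translate: b→-1 (≡5 mod 6), so (3,5,4)→(3,-1,2)
flip: (3,-1,2)→(2,1,3)
reduced (well bottom): (2,1,3) with a≤c, −a<b≤a
well minimum |f| = |-2| = 2 (negative-definite)

2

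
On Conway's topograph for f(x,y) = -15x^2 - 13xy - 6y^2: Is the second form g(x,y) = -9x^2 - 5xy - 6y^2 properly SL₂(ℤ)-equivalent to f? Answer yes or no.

D₁ = -191, D₂ = -191
f is negative-definite; reduce −f:
−f: flip: (15,13,6)→(6,-13,15)
−f: translate: b→-1 (≡-13 mod 12), so (6,-13,15)→(6,-1,8)
−f: reduced (well bottom): (6,-1,8) with a≤c, −a<b≤a
flip sign back: reduced form of f is (-6,1,-8)
g is negative-definite; reduce −g:
−g: flip: (9,5,6)→(6,-5,9)
−g: reduced (well bottom): (6,-5,9) with a≤c, −a<b≤a
flip sign back: reduced form of g is (-6,5,-9)
reduced forms (-6, 1, -8) vs (-6, 5, -9) ⇒ inequivalent

no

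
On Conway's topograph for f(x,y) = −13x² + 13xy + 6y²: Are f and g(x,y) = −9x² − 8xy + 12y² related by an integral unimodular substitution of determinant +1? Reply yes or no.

D₁ = 481, D₂ = 496
discriminants differ ⇒ not SL₂(ℤ)-equivalent

no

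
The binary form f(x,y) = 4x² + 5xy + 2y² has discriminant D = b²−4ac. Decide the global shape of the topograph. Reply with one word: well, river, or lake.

D = b²−4ac = 5² − 4·4·2 = -7
D < 0 ⇒ definite ⇒ every region one sign ⇒ single well

well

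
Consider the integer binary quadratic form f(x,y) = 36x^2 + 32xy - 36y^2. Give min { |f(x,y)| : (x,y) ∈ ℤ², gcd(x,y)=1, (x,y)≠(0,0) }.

river: ρ → (-36,40,32)
river: ρ → (32,24,-44)
river: ρ → (-44,64,12)
river: ρ → (12,56,-64)
river: ρ → (-64,72,4)
river: ρ → (4,72,-64)
river: ρ → (-64,56,12)
river: ρ → (12,64,-44)
river: ρ → (-44,24,32)
river: ρ → (32,40,-36)
river: ρ → (-36,32,36)
river: ρ → (36,40,-32)
river: ρ → (-32,24,44)
river: ρ → (44,64,-12)
river: ρ → (-12,56,64)
river: ρ → (64,72,-4)
river: ρ → (-4,72,64)
river: ρ → (64,56,-12)
river: ρ → (-12,64,44)
river: ρ → (44,24,-32)
river: ρ → (-32,40,36)
river: ρ → (36,32,-36)
closes: descent 0, river 22
min |a| on river = 4

4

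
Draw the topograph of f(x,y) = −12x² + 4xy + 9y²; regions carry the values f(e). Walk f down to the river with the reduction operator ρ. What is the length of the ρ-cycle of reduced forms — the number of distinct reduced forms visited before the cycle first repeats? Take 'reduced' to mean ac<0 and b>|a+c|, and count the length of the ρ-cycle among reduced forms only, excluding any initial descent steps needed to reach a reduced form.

D = 448, ⌊√D⌋ = 21
river: ρ → (9,14,-7)
river: ρ → (-7,14,9)
river: ρ → (9,4,-12)
river: ρ → (-12,20,1)
river: ρ → (1,20,-12)
river: ρ → (-12,4,9)
ρ-cycle length = 6 (tail of 0 descent steps not counted)

6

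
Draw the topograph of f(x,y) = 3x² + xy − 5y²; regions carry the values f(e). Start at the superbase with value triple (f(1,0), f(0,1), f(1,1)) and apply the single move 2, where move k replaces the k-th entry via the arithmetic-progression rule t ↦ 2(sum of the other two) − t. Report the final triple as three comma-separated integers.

start (3,-5,-1) = (f(1,0),f(0,1),f(1,1))
replace slot 2: 2·(3+(-1)) − (-5) = 9 → (3,9,-1)

3,9,-1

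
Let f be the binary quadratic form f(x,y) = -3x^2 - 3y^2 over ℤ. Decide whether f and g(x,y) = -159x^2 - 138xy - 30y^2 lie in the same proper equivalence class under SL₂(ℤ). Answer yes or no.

D₁ = -36, D₂ = -36
f is negative-definite; reduce −f:
−f: reduced (well bottom): (3,0,3) with a≤c, −a<b≤a
flip sign back: reduced form of f is (-3,0,-3)
g is negative-definite; reduce −g:
−g: flip: (159,138,30)→(30,-138,159)
−g: translate: b→-18 (≡-138 mod 60), so (30,-138,159)→(30,-18,3)
−g: flip: (30,-18,3)→(3,18,30)
−g: translate: b→0 (≡18 mod 6), so (3,18,30)→(3,0,3)
−g: reduced (well bottom): (3,0,3) with a≤c, −a<b≤a
flip sign back: reduced form of g is (-3,0,-3)
reduced forms (-3, 0, -3) vs (-3, 0, -3) ⇒ equivalent

yes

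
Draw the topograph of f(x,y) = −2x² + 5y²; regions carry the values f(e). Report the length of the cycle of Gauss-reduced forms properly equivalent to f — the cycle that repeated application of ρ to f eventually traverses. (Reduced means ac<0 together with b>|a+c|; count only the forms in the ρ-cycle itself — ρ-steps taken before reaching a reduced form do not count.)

D = 40, ⌊√D⌋ = 6
descent: ρ → (5,0,-2)
descent: ρ → (-2,4,3)  [lands on river]
river: ρ → (3,2,-3)
river: ρ → (-3,4,2)
river: ρ → (2,4,-3)
river: ρ → (-3,2,3)
river: ρ → (3,4,-2)
ρ-cycle length = 6 (tail of 2 descent steps not counted)

6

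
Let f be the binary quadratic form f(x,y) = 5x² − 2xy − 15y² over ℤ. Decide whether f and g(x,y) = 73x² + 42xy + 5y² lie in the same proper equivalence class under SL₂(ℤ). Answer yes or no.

D₁ = 304, D₂ = 304
river cycle of f (length 12): (5, 8, -12), (-12, 16, 1), (1, 16, -12), (-12, 8, 5), (5, 12, -8), (-8, 4, 9), (9, 14, -3), (-3, 16, 4), (4, 16, -3), (-3, 14, 9), … (2 more)
river cycle of g (length 12): (5, 8, -12), (-12, 16, 1), (1, 16, -12), (-12, 8, 5), (5, 12, -8), (-8, 4, 9), (9, 14, -3), (-3, 16, 4), (4, 16, -3), (-3, 14, 9), … (2 more)
cycles coincide ⇒ equivalent

yes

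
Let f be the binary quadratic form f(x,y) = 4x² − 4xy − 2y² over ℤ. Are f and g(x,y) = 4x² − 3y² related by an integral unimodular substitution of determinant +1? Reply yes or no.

D₁ = 48, D₂ = 48
river cycle of f (length 2): (-2, 4, 4), (4, 4, -2)
river cycle of g (length 2): (-3, 6, 1), (1, 6, -3)
cycles differ ⇒ inequivalent

no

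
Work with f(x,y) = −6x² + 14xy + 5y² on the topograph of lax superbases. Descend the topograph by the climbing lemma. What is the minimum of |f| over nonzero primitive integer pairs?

river: ρ → (5,16,-3)
river: ρ → (-3,14,10)
river: ρ → (10,6,-7)
river: ρ → (-7,8,9)
river: ρ → (9,10,-6)
river: ρ → (-6,14,5)
closes: descent 0, river 6
min |a| on river = 3

3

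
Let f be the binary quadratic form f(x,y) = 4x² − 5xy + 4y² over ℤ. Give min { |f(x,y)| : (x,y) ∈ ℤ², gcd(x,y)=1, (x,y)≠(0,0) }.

translate: b→3 (≡-5 mod 8), so (4,-5,4)→(4,3,3)
flip: (4,3,3)→(3,-3,4)
translate: b→3 (≡-3 mod 6), so (3,-3,4)→(3,3,4)
reduced (well bottom): (3,3,4) with a≤c, −a<b≤a
well minimum = a = 3

3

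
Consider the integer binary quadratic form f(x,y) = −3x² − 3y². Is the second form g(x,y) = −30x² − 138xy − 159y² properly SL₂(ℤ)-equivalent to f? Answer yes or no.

D₁ = -36, D₂ = -36
f is negative-definite; reduce −f:
−f: reduced (well bottom): (3,0,3) with a≤c, −a<b≤a
flip sign back: reduced form of f is (-3,0,-3)
g is negative-definite; reduce −g:
−g: translate: b→18 (≡138 mod 60), so (30,138,159)→(30,18,3)
−g: flip: (30,18,3)→(3,-18,30)
−g: translate: b→0 (≡-18 mod 6), so (3,-18,30)→(3,0,3)
−g: reduced (well bottom): (3,0,3) with a≤c, −a<b≤a
flip sign back: reduced form of g is (-3,0,-3)
reduced forms (-3, 0, -3) vs (-3, 0, -3) ⇒ equivalent

yes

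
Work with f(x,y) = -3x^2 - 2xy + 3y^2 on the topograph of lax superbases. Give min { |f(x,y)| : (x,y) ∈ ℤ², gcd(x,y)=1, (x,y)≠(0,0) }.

descent: ρ → (3,2,-3)  [lands on river]
river: ρ → (-3,4,2)
river: ρ → (2,4,-3)
river: ρ → (-3,2,3)
river: ρ → (3,4,-2)
river: ρ → (-2,4,3)
closes: descent 1, river 6
min |a| on river = 2

2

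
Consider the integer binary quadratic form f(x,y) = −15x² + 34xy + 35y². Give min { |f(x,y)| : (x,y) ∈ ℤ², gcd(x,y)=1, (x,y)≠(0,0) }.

river: ρ → (35,36,-14)
river: ρ → (-14,48,17)
river: ρ → (17,54,-5)
river: ρ → (-5,56,6)
river: ρ → (6,52,-23)
river: ρ → (-23,40,18)
river: ρ → (18,32,-31)
river: ρ → (-31,30,19)
river: ρ → (19,46,-15)
river: ρ → (-15,44,22)
river: ρ → (22,44,-15)
river: ρ → (-15,46,19)
river: ρ → (19,30,-31)
river: ρ → (-31,32,18)
river: ρ → (18,40,-23)
river: ρ → (-23,52,6)
river: ρ → (6,56,-5)
river: ρ → (-5,54,17)
river: ρ → (17,48,-14)
river: ρ → (-14,36,35)
river: ρ → (35,34,-15)
river: ρ → (-15,56,2)
river: ρ → (2,56,-15)
river: ρ → (-15,34,35)
closes: descent 0, river 24
min |a| on river = 2

2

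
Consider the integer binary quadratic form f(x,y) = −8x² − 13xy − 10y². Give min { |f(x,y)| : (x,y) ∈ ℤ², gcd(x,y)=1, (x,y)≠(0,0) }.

translate: b→-3 (≡13 mod 16), so (8,13,10)→(8,-3,5)
flip: (8,-3,5)→(5,3,8)
reduced (well bottom): (5,3,8) with a≤c, −a<b≤a
well minimum |f| = |-5| = 5 (negative-definite)

5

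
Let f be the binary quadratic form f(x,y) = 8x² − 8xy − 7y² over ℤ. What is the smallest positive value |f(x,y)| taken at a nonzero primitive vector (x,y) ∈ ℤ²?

descent: ρ → (-7,8,8)  [lands on river]
river: ρ → (8,8,-7)
river: ρ → (-7,6,9)
river: ρ → (9,12,-4)
river: ρ → (-4,12,9)
river: ρ → (9,6,-7)
closes: descent 1, river 6
min |a| on river = 4

4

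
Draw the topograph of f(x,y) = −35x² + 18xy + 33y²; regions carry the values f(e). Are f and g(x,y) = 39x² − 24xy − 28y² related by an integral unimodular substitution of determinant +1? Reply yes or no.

D₁ = 4944, D₂ = 4944
river cycle of f (length 26): (33, 48, -20), (-20, 32, 49), (49, 66, -3), (-3, 66, 49), (49, 32, -20), (-20, 48, 33), (33, 18, -35), (-35, 52, 16), (16, 44, -47), (-47, 50, 13), … (16 more)
river cycle of g (length 26): (-28, 24, 39), (39, 54, -13), (-13, 50, 47), (47, 44, -16), (-16, 52, 35), (35, 18, -33), (-33, 48, 20), (20, 32, -49), (-49, 66, 3), (3, 66, -49), … (16 more)
cycles differ ⇒ inequivalent

no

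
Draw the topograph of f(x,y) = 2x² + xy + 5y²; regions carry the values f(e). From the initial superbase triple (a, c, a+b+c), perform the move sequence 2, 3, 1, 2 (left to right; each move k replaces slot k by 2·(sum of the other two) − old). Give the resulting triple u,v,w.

start (2,5,8) = (f(1,0),f(0,1),f(1,1))
replace slot 2: 2·(2+8) − 5 = 15 → (2,15,8)
replace slot 3: 2·(2+15) − 8 = 26 → (2,15,26)
replace slot 1: 2·(15+26) − 2 = 80 → (80,15,26)
replace slot 2: 2·(80+26) − 15 = 197 → (80,197,26)

80,197,26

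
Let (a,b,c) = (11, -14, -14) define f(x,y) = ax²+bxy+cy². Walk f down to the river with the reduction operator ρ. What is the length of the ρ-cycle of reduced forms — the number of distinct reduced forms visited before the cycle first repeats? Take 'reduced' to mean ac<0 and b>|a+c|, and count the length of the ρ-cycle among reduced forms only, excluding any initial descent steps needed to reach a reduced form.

D = 812, ⌊√D⌋ = 28
descent: ρ → (-14,14,11)  [lands on river]
river: ρ → (11,8,-17)
river: ρ → (-17,26,2)
river: ρ → (2,26,-17)
river: ρ → (-17,8,11)
river: ρ → (11,14,-14)
ρ-cycle length = 6 (tail of 1 descent step not counted)

6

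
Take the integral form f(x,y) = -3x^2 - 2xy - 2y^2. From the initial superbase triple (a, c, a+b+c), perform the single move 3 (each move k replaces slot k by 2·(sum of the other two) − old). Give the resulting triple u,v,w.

start (-3,-2,-7) = (f(1,0),f(0,1),f(1,1))
replace slot 3: 2·((-3)+(-2)) − (-7) = -3 → (-3,-2,-3)

-3,-2,-3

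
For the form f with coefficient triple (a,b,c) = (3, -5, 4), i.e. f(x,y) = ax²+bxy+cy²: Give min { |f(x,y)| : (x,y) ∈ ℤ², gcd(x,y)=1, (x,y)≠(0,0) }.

translate: b→1 (≡-5 mod 6), so (3,-5,4)→(3,1,2)
flip: (3,1,2)→(2,-1,3)
reduced (well bottom): (2,-1,3) with a≤c, −a<b≤a
well minimum = a = 2

2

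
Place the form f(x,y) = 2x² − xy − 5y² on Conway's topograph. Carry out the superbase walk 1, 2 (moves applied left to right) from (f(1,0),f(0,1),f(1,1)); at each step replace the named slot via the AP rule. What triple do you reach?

start (2,-5,-4) = (f(1,0),f(0,1),f(1,1))
replace slot 1: 2·((-5)+(-4)) − 2 = -20 → (-20,-5,-4)
replace slot 2: 2·((-20)+(-4)) − (-5) = -43 → (-20,-43,-4)

-20,-43,-4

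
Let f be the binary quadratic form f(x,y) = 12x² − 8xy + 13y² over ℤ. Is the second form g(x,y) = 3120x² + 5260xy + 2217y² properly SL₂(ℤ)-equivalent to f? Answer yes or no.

D₁ = -560, D₂ = -560
f: reduced (well bottom): (12,-8,13) with a≤c, −a<b≤a
g: translate: b→-980 (≡5260 mod 6240), so (3120,5260,2217)→(3120,-980,77)
g: flip: (3120,-980,77)→(77,980,3120)
g: translate: b→56 (≡980 mod 154), so (77,980,3120)→(77,56,12)
g: flip: (77,56,12)→(12,-56,77)
g: translate: b→-8 (≡-56 mod 24), so (12,-56,77)→(12,-8,13)
g: reduced (well bottom): (12,-8,13) with a≤c, −a<b≤a
reduced forms (12, -8, 13) vs (12, -8, 13) ⇒ equivalent

yes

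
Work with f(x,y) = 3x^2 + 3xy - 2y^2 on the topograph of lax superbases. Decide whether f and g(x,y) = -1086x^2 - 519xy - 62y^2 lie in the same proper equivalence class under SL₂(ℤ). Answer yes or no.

D₁ = 33, D₂ = 33
river cycle of f (length 4): (-2, 5, 1), (1, 5, -2), (-2, 3, 3), (3, 3, -2)
river cycle of g (length 4): (-2, 5, 1), (1, 5, -2), (-2, 3, 3), (3, 3, -2)
cycles coincide ⇒ equivalent

yes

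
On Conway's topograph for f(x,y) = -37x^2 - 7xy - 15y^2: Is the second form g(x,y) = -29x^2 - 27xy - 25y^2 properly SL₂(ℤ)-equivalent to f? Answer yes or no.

D₁ = -2171, D₂ = -2171
f is negative-definite; reduce −f:
−f: flip: (37,7,15)→(15,-7,37)
−f: reduced (well bottom): (15,-7,37) with a≤c, −a<b≤a
flip sign back: reduced form of f is (-15,7,-37)
g is negative-definite; reduce −g:
−g: flip: (29,27,25)→(25,-27,29)
−g: translate: b→23 (≡-27 mod 50), so (25,-27,29)→(25,23,27)
−g: reduced (well bottom): (25,23,27) with a≤c, −a<b≤a
flip sign back: reduced form of g is (-25,-23,-27)
reduced forms (-15, 7, -37) vs (-25, -23, -27) ⇒ inequivalent

no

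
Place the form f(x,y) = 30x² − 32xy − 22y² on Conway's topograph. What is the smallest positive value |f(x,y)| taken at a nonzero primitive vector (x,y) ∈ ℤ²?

descent: ρ → (-22,32,30)  [lands on river]
river: ρ → (30,28,-24)
river: ρ → (-24,20,34)
river: ρ → (34,48,-10)
river: ρ → (-10,52,24)
river: ρ → (24,44,-18)
river: ρ → (-18,28,40)
river: ρ → (40,52,-6)
river: ρ → (-6,56,22)
river: ρ → (22,32,-30)
river: ρ → (-30,28,24)
river: ρ → (24,20,-34)
river: ρ → (-34,48,10)
river: ρ → (10,52,-24)
river: ρ → (-24,44,18)
river: ρ → (18,28,-40)
river: ρ → (-40,52,6)
river: ρ → (6,56,-22)
closes: descent 1, river 18
min |a| on river = 6

6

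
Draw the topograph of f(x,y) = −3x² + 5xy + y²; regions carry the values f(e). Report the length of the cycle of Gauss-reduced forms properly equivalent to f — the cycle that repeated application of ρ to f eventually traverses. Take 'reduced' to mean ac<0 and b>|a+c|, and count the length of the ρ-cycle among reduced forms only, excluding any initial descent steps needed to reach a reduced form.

D = 37, ⌊√D⌋ = 6
river: ρ → (1,5,-3)
river: ρ → (-3,1,3)
river: ρ → (3,5,-1)
river: ρ → (-1,5,3)
river: ρ → (3,1,-3)
river: ρ → (-3,5,1)
ρ-cycle length = 6 (tail of 0 descent steps not counted)

6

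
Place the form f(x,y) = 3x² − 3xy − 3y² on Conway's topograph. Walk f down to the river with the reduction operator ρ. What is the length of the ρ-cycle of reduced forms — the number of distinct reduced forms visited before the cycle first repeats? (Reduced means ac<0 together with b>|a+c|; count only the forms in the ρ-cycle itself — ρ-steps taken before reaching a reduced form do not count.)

D = 45, ⌊√D⌋ = 6
descent: ρ → (-3,3,3)  [lands on river]
river: ρ → (3,3,-3)
ρ-cycle length = 2 (tail of 1 descent step not counted)

2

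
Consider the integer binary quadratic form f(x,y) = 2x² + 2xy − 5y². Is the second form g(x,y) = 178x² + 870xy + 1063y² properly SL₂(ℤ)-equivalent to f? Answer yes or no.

D₁ = 44, D₂ = 44
river cycle of f (length 2): (2, 6, -1), (-1, 6, 2)
river cycle of g (length 2): (2, 6, -1), (-1, 6, 2)
cycles coincide ⇒ equivalent

yes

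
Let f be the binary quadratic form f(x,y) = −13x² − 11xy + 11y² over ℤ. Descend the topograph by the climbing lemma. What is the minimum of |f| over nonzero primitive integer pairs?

descent: ρ → (11,11,-13)  [lands on river]
river: ρ → (-13,15,9)
river: ρ → (9,21,-7)
river: ρ → (-7,21,9)
river: ρ → (9,15,-13)
river: ρ → (-13,11,11)
closes: descent 1, river 6
min |a| on river = 7

7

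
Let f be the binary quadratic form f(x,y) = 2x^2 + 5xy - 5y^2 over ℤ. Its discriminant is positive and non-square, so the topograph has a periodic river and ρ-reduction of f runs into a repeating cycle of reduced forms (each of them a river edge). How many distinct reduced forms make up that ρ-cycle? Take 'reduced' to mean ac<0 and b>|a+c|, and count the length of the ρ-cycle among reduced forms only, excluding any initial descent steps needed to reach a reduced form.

D = 65, ⌊√D⌋ = 8
river: ρ → (-5,5,2)
river: ρ → (2,7,-2)
river: ρ → (-2,5,5)
river: ρ → (5,5,-2)
river: ρ → (-2,7,2)
river: ρ → (2,5,-5)
ρ-cycle length = 6 (tail of 0 descent steps not counted)

6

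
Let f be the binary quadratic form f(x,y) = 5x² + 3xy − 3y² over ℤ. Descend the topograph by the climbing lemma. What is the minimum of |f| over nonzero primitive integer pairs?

river: ρ → (-3,3,5)
river: ρ → (5,7,-1)
river: ρ → (-1,7,5)
river: ρ → (5,3,-3)
closes: descent 0, river 4
min |a| on river = 1

1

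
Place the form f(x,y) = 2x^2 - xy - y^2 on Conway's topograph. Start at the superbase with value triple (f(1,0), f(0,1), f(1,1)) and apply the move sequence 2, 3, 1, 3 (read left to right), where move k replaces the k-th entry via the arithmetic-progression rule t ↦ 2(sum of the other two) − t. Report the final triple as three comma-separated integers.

start (2,-1,0) = (f(1,0),f(0,1),f(1,1))
replace slot 2: 2·(2+0) − (-1) = 5 → (2,5,0)
replace slot 3: 2·(2+5) − 0 = 14 → (2,5,14)
replace slot 1: 2·(5+14) − 2 = 36 → (36,5,14)
replace slot 3: 2·(36+5) − 14 = 68 → (36,5,68)

36,5,68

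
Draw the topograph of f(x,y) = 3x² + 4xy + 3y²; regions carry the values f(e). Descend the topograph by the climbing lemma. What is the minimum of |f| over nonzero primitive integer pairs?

translate: b→-2 (≡4 mod 6), so (3,4,3)→(3,-2,2)
flip: (3,-2,2)→(2,2,3)
reduced (well bottom): (2,2,3) with a≤c, −a<b≤a
well minimum = a = 2

2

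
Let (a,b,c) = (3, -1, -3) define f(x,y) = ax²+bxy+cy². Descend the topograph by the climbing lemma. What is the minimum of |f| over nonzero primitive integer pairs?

descent: ρ → (-3,1,3)  [lands on river]
river: ρ → (3,5,-1)
river: ρ → (-1,5,3)
river: ρ → (3,1,-3)
river: ρ → (-3,5,1)
river: ρ → (1,5,-3)
closes: descent 1, river 6
min |a| on river = 1

1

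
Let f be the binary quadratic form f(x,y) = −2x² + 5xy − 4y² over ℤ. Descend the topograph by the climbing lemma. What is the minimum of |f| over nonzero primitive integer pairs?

translate: b→-1 (≡-5 mod 4), so (2,-5,4)→(2,-1,1)
flip: (2,-1,1)→(1,1,2)
reduced (well bottom): (1,1,2) with a≤c, −a<b≤a
well minimum |f| = |-1| = 1 (negative-definite)

1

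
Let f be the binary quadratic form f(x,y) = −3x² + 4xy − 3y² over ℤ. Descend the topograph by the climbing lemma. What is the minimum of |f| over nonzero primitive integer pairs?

translate: b→2 (≡-4 mod 6), so (3,-4,3)→(3,2,2)
flip: (3,2,2)→(2,-2,3)
translate: b→2 (≡-2 mod 4), so (2,-2,3)→(2,2,3)
reduced (well bottom): (2,2,3) with a≤c, −a<b≤a
well minimum |f| = |-2| = 2 (negative-definite)

2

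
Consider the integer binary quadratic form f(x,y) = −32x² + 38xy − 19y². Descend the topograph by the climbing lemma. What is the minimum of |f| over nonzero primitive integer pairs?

translate: b→26 (≡-38 mod 64), so (32,-38,19)→(32,26,13)
flip: (32,26,13)→(13,-26,32)
translate: b→0 (≡-26 mod 26), so (13,-26,32)→(13,0,19)
reduced (well bottom): (13,0,19) with a≤c, −a<b≤a
well minimum |f| = |-13| = 13 (negative-definite)

13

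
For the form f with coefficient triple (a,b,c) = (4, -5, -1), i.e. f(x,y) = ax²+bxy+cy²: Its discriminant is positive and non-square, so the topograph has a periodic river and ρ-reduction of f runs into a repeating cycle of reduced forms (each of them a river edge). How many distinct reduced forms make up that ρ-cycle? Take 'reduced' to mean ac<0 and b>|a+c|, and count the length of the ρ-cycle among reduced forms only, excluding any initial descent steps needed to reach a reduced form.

D = 41, ⌊√D⌋ = 6
descent: ρ → (-1,5,4)  [lands on river]
river: ρ → (4,3,-2)
river: ρ → (-2,5,2)
river: ρ → (2,3,-4)
river: ρ → (-4,5,1)
river: ρ → (1,5,-4)
river: ρ → (-4,3,2)
river: ρ → (2,5,-2)
river: ρ → (-2,3,4)
river: ρ → (4,5,-1)
ρ-cycle length = 10 (tail of 1 descent step not counted)

10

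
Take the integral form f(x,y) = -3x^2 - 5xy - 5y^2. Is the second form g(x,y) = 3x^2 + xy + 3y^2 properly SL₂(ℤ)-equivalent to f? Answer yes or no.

D₁ = -35, D₂ = -35
f is negative-definite; reduce −f:
−f: translate: b→-1 (≡5 mod 6), so (3,5,5)→(3,-1,3)
−f: flip: (3,-1,3)→(3,1,3)
−f: reduced (well bottom): (3,1,3) with a≤c, −a<b≤a
flip sign back: reduced form of f is (-3,-1,-3)
g: reduced (well bottom): (3,1,3) with a≤c, −a<b≤a
reduced forms (-3, -1, -3) vs (3, 1, 3) ⇒ inequivalent

no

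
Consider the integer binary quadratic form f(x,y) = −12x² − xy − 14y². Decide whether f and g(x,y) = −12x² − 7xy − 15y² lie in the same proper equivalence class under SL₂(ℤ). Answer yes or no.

D₁ = -671, D₂ = -671
f is negative-definite; reduce −f:
−f: reduced (well bottom): (12,1,14) with a≤c, −a<b≤a
flip sign back: reduced form of f is (-12,-1,-14)
g is negative-definite; reduce −g:
−g: reduced (well bottom): (12,7,15) with a≤c, −a<b≤a
flip sign back: reduced form of g is (-12,-7,-15)
reduced forms (-12, -1, -14) vs (-12, -7, -15) ⇒ inequivalent

no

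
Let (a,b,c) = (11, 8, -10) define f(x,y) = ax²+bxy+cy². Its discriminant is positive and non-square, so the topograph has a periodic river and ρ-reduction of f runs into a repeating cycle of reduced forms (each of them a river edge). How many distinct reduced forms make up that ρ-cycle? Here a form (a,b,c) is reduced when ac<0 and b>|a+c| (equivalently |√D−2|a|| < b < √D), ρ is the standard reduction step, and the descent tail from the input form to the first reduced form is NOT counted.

D = 504, ⌊√D⌋ = 22
river: ρ → (-10,12,9)
river: ρ → (9,6,-13)
river: ρ → (-13,20,2)
river: ρ → (2,20,-13)
river: ρ → (-13,6,9)
river: ρ → (9,12,-10)
river: ρ → (-10,8,11)
river: ρ → (11,14,-7)
river: ρ → (-7,14,11)
river: ρ → (11,8,-10)
ρ-cycle length = 10 (tail of 0 descent steps not counted)

10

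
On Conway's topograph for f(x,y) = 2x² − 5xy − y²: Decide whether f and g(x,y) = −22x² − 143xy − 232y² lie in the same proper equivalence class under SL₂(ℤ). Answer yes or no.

D₁ = 33, D₂ = 33
river cycle of f (length 4): (-1, 5, 2), (2, 3, -3), (-3, 3, 2), (2, 5, -1)
river cycle of g (length 4): (-1, 5, 2), (2, 3, -3), (-3, 3, 2), (2, 5, -1)
cycles coincide ⇒ equivalent

yes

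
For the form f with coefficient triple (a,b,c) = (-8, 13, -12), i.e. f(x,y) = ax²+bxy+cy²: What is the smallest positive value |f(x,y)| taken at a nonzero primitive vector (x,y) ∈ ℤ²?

translate: b→3 (≡-13 mod 16), so (8,-13,12)→(8,3,7)
flip: (8,3,7)→(7,-3,8)
reduced (well bottom): (7,-3,8) with a≤c, −a<b≤a
well minimum |f| = |-7| = 7 (negative-definite)

7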